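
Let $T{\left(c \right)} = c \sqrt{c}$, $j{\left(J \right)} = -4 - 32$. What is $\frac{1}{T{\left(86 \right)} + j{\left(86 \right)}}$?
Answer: $\frac{9}{158690} + \frac{43 \sqrt{86}}{317380} \approx 0.0013131$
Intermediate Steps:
$j{\left(J \right)} = -36$
$T{\left(c \right)} = c^{\frac{3}{2}}$
$\frac{1}{T{\left(86 \right)} + j{\left(86 \right)}} = \frac{1}{86^{\frac{3}{2}} - 36} = \frac{1}{86 \sqrt{86} - 36} = \frac{1}{-36 + 86 \sqrt{86}}$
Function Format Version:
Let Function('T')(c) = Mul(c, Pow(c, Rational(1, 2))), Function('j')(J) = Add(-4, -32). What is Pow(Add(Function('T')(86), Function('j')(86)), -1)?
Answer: Add(Rational(9, 158690), Mul(Rational(43, 317380), Pow(86, Rational(1, 2)))) ≈ 0.0013131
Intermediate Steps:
Function('j')(J) = -36
Function('T')(c) = Pow(c, Rational(3, 2))
Pow(Add(Function('T')(86), Function('j')(86)), -1) = Pow(Add(Pow(86, Rational(3, 2)), -36), -1) = Pow(Add(Mul(86, Pow(86, Rational(1, 2))), -36), -1) = Pow(Add(-36, Mul(86, Pow(86, Rational(1, 2)))), -1)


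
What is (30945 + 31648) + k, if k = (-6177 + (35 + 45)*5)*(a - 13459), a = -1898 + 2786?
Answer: 72685260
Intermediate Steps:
a = 888
k = 72622667 (k = (-6177 + (35 + 45)*5)*(888 - 13459) = (-6177 + 80*5)*(-12571) = (-6177 + 400)*(-12571) = -5777*(-12571) = 72622667)
(30945 + 31648) + k = (30945 + 31648) + 72622667 = 62593 + 72622667 = 72685260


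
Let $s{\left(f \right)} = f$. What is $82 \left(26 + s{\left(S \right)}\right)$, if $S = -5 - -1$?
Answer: $1804$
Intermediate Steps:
$S = -4$ ($S = -5 + 1 = -4$)
$82 \left(26 + s{\left(S \right)}\right) = 82 \left(26 - 4\right) = 82 \cdot 22 = 1804$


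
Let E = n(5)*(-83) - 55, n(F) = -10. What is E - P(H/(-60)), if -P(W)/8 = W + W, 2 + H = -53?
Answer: 2369/3 ≈ 789.67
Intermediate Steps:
H = -55 (H = -2 - 53 = -55)
E = 775 (E = -10*(-83) - 55 = 830 - 55 = 775)
P(W) = -16*W (P(W) = -8*(W + W) = -16*W)
E - P(H/(-60)) = 775 - (-16)*(-55/(-60)) = 775 - (-16)*(-55*(-1/60)) = 775 - (-16)*11/12 = 775 - 1*(-44/3) = 775 + 44/3 = 2369/3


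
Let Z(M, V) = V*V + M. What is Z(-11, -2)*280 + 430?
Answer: -1530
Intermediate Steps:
Z(M, V) = M + V² (Z(M, V) = V² + M = M + V²)
Z(-11, -2)*280 + 430 = (-11 + (-2)²)*280 + 430 = (-11 + 4)*280 + 430 = -7*280 + 430 = -1960 + 430 = -1530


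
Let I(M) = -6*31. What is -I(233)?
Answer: 186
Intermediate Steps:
I(M) = -186
-I(233) = -1*(-186) = 186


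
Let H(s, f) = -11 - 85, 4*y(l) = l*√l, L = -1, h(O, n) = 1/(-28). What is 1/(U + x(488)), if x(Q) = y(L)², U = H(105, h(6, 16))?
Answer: -16/1537 ≈ -0.010410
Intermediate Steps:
h(O, n) = -1/28
y(l) = l^(3/2)/4 (y(l) = (l*√l)/4 = l^(3/2)/4)
H(s, f) = -96
U = -96
x(Q) = -1/16 (x(Q) = ((-1)^(3/2)/4)² = ((-I)/4)² = (-I/4)² = -1/16)
1/(U + x(488)) = 1/(-96 - 1/16) = 1/(-1537/16) = -16/1537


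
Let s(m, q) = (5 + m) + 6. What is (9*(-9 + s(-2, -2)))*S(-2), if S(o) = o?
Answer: 0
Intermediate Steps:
s(m, q) = 11 + m
(9*(-9 + s(-2, -2)))*S(-2) = (9*(-9 + (11 - 2)))*(-2) = (9*(-9 + 9))*(-2) = (9*0)*(-2) = 0*(-2) = 0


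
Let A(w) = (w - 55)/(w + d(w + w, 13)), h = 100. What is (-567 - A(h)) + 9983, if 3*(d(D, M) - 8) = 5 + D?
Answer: 4980929/529 ≈ 9415.8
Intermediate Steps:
d(D, M) = 29/3 + D/3 (d(D, M) = 8 + (5 + D)/3 = 8 + (5/3 + D/3) = 29/3 + D/3)
A(w) = (-55 + w)/(29/3 + 5*w/3) (A(w) = (w - 55)/(w + (29/3 + (w + w)/3)) = (-55 + w)/(w + (29/3 + (2*w)/3)) = (-55 + w)/(w + (29/3 + 2*w/3)) = (-55 + w)/(29/3 + 5*w/3))
(-567 - A(h)) + 9983 = (-567 - 3*(-55 + 100)/(29 + 5*100)) + 9983 = (-567 - 3*45/(29 + 500)) + 9983 = (-567 - 3*45/529) + 9983 = (-567 - 1*135/529) + 9983 = (-567 - 135/529) + 9983 = -300078/529 + 9983 = 4980929/529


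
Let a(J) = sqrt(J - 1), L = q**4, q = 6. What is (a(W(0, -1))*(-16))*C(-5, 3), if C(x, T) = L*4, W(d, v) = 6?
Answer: -82944*sqrt(5) ≈ -1.8547e+5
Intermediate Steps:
L = 1296 (L = 6**4 = 1296)
a(J) = sqrt(-1 + J)
C(x, T) = 5184 (C(x, T) = 1296*4 = 5184)
(a(W(0, -1))*(-16))*C(-5, 3) = (sqrt(-1 + 6)*(-16))*5184 = (sqrt(5)*(-16))*5184 = -16*sqrt(5)*5184 = -82944*sqrt(5)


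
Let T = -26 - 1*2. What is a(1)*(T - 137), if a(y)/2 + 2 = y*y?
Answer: 330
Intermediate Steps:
a(y) = -4 + 2*y**2 (a(y) = -4 + 2*(y*y) = -4 + 2*y**2)
T = -28 (T = -26 - 2 = -28)
a(1)*(T - 137) = (-4 + 2*1**2)*(-28 - 137) = (-4 + 2*1)*(-165) = (-4 + 2)*(-165) = -2*(-165) = 330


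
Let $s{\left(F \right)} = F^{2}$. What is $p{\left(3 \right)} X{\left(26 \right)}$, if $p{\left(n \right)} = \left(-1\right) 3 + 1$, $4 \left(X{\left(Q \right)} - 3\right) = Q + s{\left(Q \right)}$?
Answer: $-357$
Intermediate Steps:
$X{\left(Q \right)} = 3 + \frac{Q}{4} + \frac{Q^{2}}{4}$ ($X{\left(Q \right)} = 3 + \frac{Q + Q^{2}}{4} = 3 + \left(\frac{Q}{4} + \frac{Q^{2}}{4}\right) = 3 + \frac{Q}{4} + \frac{Q^{2}}{4}$)
$p{\left(n \right)} = -2$ ($p{\left(n \right)} = -3 + 1 = -2$)
$p{\left(3 \right)} X{\left(26 \right)} = - 2 \left(3 + \frac{1}{4} \cdot 26 + \frac{26^{2}}{4}\right) = - 2 \left(3 + \frac{13}{2} + \frac{1}{4} \cdot 676\right) = - 2 \left(3 + \frac{13}{2} + 169\right) = \left(-2\right) \frac{357}{2} = -357$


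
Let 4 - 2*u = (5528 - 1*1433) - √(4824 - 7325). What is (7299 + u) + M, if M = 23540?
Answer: 57587/2 + I*√2501/2 ≈ 28794.0 + 25.005*I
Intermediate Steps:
u = -4091/2 + I*√2501/2 (u = 2 - ((5528 - 1*1433) - √(4824 - 7325))/2 = 2 - ((5528 - 1433) - √(-2501))/2 = 2 - (4095 - I*√2501)/2 = 2 + (-4095/2 + I*√2501/2) = -4091/2 + I*√2501/2 ≈ -2045.5 + 25.005*I)
(7299 + u) + M = (7299 + (-4091/2 + I*√2501/2)) + 23540 = (10507/2 + I*√2501/2) + 23540 = 57587/2 + I*√2501/2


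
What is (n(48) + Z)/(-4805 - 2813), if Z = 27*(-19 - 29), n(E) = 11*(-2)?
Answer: 659/3809 ≈ 0.17301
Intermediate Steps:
n(E) = -22
Z = -1296 (Z = 27*(-48) = -1296)
(n(48) + Z)/(-4805 - 2813) = (-22 - 1296)/(-4805 - 2813) = -1318/(-7618) = -1318*(-1/7618) = 659/3809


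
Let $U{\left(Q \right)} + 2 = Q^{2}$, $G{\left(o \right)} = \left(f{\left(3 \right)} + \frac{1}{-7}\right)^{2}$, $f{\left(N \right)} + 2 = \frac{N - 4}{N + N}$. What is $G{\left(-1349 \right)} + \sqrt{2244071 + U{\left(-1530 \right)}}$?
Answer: $\frac{9409}{1764} + 3 \sqrt{509441} \approx 2146.6$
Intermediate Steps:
$f{\left(N \right)} = -2 + \frac{-4 + N}{2 N}$ ($f{\left(N \right)} = -2 + \frac{N - 4}{N + N} = -2 + \frac{-4 + N}{2 N}$)
$G{\left(o \right)} = \frac{9409}{1764}$ ($G{\left(o \right)} = \left(\left(- \frac{3}{2} - \frac{2}{3}\right) + \frac{1}{-7}\right)^{2} = \left(\left(- \frac{3}{2} - \frac{2}{3}\right) - \frac{1}{7}\right)^{2} = \left(- \frac{13}{6} - \frac{1}{7}\right)^{2} = \left(- \frac{97}{42}\right)^{2} = \frac{9409}{1764}$)
$U{\left(Q \right)} = -2 + Q^{2}$
$G{\left(-1349 \right)} + \sqrt{2244071 + U{\left(-1530 \right)}} = \frac{9409}{1764} + \sqrt{2244071 - \left(2 - \left(-1530\right)^{2}\right)} = \frac{9409}{1764} + \sqrt{2244071 + \left(-2 + 2340900\right)} = \frac{9409}{1764} + \sqrt{2244071 + 2340898} = \frac{9409}{1764} + \sqrt{4584969} = \frac{9409}{1764} + 3 \sqrt{509441}$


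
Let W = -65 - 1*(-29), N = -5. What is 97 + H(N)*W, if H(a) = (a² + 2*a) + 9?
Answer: -767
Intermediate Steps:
H(a) = 9 + a² + 2*a
W = -36 (W = -65 + 29 = -36)
97 + H(N)*W = 97 + (9 + (-5)² + 2*(-5))*(-36) = 97 + (9 + 25 - 10)*(-36) = 97 + 24*(-36) = 97 - 864 = -767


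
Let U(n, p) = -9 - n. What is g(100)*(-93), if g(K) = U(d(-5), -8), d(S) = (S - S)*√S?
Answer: 837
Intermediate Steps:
d(S) = 0 (d(S) = 0*√S = 0)
g(K) = -9 (g(K) = -9 - 1*0 = -9 + 0 = -9)
g(100)*(-93) = -9*(-93) = 837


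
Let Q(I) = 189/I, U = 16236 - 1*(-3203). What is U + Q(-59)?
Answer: 1146712/59 ≈ 19436.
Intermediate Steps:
U = 19439 (U = 16236 + 3203 = 19439)
U + Q(-59) = 19439 + 189/(-59) = 19439 + 189*(-1/59) = 19439 - 189/59 = 1146712/59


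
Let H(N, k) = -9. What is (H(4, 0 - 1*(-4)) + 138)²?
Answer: 16641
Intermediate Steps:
(H(4, 0 - 1*(-4)) + 138)² = (-9 + 138)² = 129² = 16641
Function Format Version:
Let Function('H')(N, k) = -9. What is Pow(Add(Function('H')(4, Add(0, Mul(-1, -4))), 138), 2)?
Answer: 16641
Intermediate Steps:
Pow(Add(Function('H')(4, Add(0, Mul(-1, -4))), 138), 2) = Pow(Add(-9, 138), 2) = Pow(129, 2) = 16641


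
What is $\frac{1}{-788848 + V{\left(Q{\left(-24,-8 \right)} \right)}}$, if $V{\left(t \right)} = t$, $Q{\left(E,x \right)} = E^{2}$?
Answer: $- \frac{1}{788272} \approx -1.2686 \cdot 10^{-6}$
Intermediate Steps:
$\frac{1}{-788848 + V{\left(Q{\left(-24,-8 \right)} \right)}} = \frac{1}{-788848 + \left(-24\right)^{2}} = \frac{1}{-788848 + 576} = \frac{1}{-788272} = - \frac{1}{788272}$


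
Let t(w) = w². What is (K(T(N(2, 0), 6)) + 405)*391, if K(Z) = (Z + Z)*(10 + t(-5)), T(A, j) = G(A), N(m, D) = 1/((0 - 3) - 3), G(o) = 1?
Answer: 185725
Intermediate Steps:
N(m, D) = -⅙ (N(m, D) = 1/(-3 - 3) = 1/(-6) = -⅙)
T(A, j) = 1
K(Z) = 70*Z (K(Z) = (Z + Z)*(10 + (-5)²) = (2*Z)*(10 + 25) = (2*Z)*35 = 70*Z)
(K(T(N(2, 0), 6)) + 405)*391 = (70*1 + 405)*391 = (70 + 405)*391 = 475*391 = 185725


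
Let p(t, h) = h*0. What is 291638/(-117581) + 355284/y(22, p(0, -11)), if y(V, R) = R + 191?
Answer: 41718945146/22457971 ≈ 1857.6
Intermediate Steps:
p(t, h) = 0
y(V, R) = 191 + R
291638/(-117581) + 355284/y(22, p(0, -11)) = 291638/(-117581) + 355284/(191 + 0) = 291638*(-1/117581) + 355284/191 = -291638/117581 + 355284*(1/191) = -291638/117581 + 355284/191 = 41718945146/22457971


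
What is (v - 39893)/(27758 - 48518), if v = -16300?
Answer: 18731/6920 ≈ 2.7068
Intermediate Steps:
(v - 39893)/(27758 - 48518) = (-16300 - 39893)/(27758 - 48518) = -56193/(-20760) = -56193*(-1/20760) = 18731/6920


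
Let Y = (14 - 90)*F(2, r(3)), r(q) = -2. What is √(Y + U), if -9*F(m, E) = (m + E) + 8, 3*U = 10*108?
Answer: 2*√962/3 ≈ 20.677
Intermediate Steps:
U = 360 (U = (10*108)/3 = (⅓)*1080 = 360)
F(m, E) = -8/9 - E/9 - m/9 (F(m, E) = -((m + E) + 8)/9 = -((E + m) + 8)/9 = -(8 + E + m)/9 = -8/9 - E/9 - m/9)
Y = 608/9 (Y = (14 - 90)*(-8/9 - ⅑*(-2) - ⅑*2) = -76*(-8/9 + 2/9 - 2/9) = -76*(-8/9) = 608/9 ≈ 67.556)
√(Y + U) = √(608/9 + 360) = √(3848/9) = 2*√962/3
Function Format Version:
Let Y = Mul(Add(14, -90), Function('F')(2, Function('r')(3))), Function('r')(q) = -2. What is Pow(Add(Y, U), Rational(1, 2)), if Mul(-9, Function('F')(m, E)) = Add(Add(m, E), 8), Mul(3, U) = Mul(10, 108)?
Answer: Mul(Rational(2, 3), Pow(962, Rational(1, 2))) ≈ 20.677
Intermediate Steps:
U = 360 (U = Mul(Rational(1, 3), Mul(10, 108)) = Mul(Rational(1, 3), 1080) = 360)
Function('F')(m, E) = Add(Rational(-8, 9), Mul(Rational(-1, 9), E), Mul(Rational(-1, 9), m)) (Function('F')(m, E) = Mul(Rational(-1, 9), Add(Add(m, E), 8)) = Mul(Rational(-1, 9), Add(Add(E, m), 8)) = Mul(Rational(-1, 9), Add(8, E, m)) = Add(Rational(-8, 9), Mul(Rational(-1, 9), E), Mul(Rational(-1, 9), m)))
Y = Rational(608, 9) (Y = Mul(Add(14, -90), Add(Rational(-8, 9), Mul(Rational(-1, 9), -2), Mul(Rational(-1, 9), 2))) = Mul(-76, Add(Rational(-8, 9), Rational(2, 9), Rational(-2, 9))) = Mul(-76, Rational(-8, 9)) = Rational(608, 9) ≈ 67.556)
Pow(Add(Y, U), Rational(1, 2)) = Pow(Add(Rational(608, 9), 360), Rational(1, 2)) = Pow(Rational(3848, 9), Rational(1, 2)) = Mul(Rational(2, 3), Pow(962, Rational(1, 2)))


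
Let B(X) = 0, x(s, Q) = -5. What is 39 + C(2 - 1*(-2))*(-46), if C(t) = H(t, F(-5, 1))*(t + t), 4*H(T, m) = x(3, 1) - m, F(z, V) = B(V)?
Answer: 499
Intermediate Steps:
F(z, V) = 0
H(T, m) = -5/4 - m/4 (H(T, m) = (-5 - m)/4 = -5/4 - m/4)
C(t) = -5*t/2 (C(t) = (-5/4 - 1/4*0)*(t + t) = (-5/4 + 0)*(2*t) = -5*t/2)
39 + C(2 - 1*(-2))*(-46) = 39 - 5*(2 - 1*(-2))/2*(-46) = 39 - 5*(2 + 2)/2*(-46) = 39 - 5/2*4*(-46) = 39 - 10*(-46) = 39 + 460 = 499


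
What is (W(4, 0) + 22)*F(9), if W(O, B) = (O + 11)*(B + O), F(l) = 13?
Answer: 1066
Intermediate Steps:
W(O, B) = (11 + O)*(B + O)
(W(4, 0) + 22)*F(9) = ((4**2 + 11*0 + 11*4 + 0*4) + 22)*13 = ((16 + 0 + 44 + 0) + 22)*13 = (60 + 22)*13 = 82*13 = 1066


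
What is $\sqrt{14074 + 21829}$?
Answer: $\sqrt{35903} \approx 189.48$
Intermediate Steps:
$\sqrt{14074 + 21829} = \sqrt{35903}$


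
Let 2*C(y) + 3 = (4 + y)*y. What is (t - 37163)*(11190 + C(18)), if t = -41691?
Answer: -897871071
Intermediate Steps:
C(y) = -3/2 + y*(4 + y)/2 (C(y) = -3/2 + ((4 + y)*y)/2 = -3/2 + (y*(4 + y))/2 = -3/2 + y*(4 + y)/2)
(t - 37163)*(11190 + C(18)) = (-41691 - 37163)*(11190 + (-3/2 + (1/2)*18**2 + 2*18)) = -78854*(11190 + (-3/2 + (1/2)*324 + 36)) = -78854*(11190 + (-3/2 + 162 + 36)) = -78854*(11190 + 393/2) = -78854*22773/2 = -897871071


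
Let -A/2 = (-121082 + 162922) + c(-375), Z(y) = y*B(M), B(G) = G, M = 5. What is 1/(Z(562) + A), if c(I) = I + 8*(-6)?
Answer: -1/80024 ≈ -1.2496e-5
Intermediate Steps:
c(I) = -48 + I (c(I) = I - 48 = -48 + I)
Z(y) = 5*y (Z(y) = y*5 = 5*y)
A = -82834 (A = -2*((-121082 + 162922) + (-48 - 375)) = -2*(41840 - 423) = -2*41417 = -82834)
1/(Z(562) + A) = 1/(5*562 - 82834) = 1/(2810 - 82834) = 1/(-80024) = -1/80024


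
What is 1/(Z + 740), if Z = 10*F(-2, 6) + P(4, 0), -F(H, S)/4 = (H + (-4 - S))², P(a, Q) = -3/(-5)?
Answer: -5/25097 ≈ -0.00019923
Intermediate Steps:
P(a, Q) = ⅗ (P(a, Q) = -3*(-⅕) = ⅗)
F(H, S) = -4*(-4 + H - S)² (F(H, S) = -4*(H + (-4 - S))² = -4*(-4 + H - S)²)
Z = -28797/5 (Z = 10*(-4*(4 + 6 - 1*(-2))²) + ⅗ = 10*(-4*(4 + 6 + 2)²) + ⅗ = 10*(-4*12²) + ⅗ = 10*(-4*144) + ⅗ = 10*(-576) + ⅗ = -5760 + ⅗ = -28797/5 ≈ -5759.4)
1/(Z + 740) = 1/(-28797/5 + 740) = 1/(-25097/5) = -5/25097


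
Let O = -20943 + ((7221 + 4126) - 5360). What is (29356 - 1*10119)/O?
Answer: -19237/14956 ≈ -1.2862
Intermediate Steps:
O = -14956 (O = -20943 + (11347 - 5360) = -20943 + 5987 = -14956)
(29356 - 1*10119)/O = (29356 - 1*10119)/(-14956) = (29356 - 10119)*(-1/14956) = 19237*(-1/14956) = -19237/14956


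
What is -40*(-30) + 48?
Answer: 1248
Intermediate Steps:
-40*(-30) + 48 = 1200 + 48 = 1248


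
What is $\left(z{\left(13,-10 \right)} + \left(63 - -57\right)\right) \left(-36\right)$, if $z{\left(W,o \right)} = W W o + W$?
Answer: $56052$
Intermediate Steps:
$z{\left(W,o \right)} = W + o W^{2}$ ($z{\left(W,o \right)} = W^{2} o + W = o W^{2} + W = W + o W^{2}$)
$\left(z{\left(13,-10 \right)} + \left(63 - -57\right)\right) \left(-36\right) = \left(13 \left(1 + 13 \left(-10\right)\right) + \left(63 - -57\right)\right) \left(-36\right) = \left(13 \left(1 - 130\right) + \left(63 + 57\right)\right) \left(-36\right) = \left(13 \left(-129\right) + 120\right) \left(-36\right) = \left(-1677 + 120\right) \left(-36\right) = \left(-1557\right) \left(-36\right) = 56052$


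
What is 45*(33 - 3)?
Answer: 1350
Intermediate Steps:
45*(33 - 3) = 45*30 = 1350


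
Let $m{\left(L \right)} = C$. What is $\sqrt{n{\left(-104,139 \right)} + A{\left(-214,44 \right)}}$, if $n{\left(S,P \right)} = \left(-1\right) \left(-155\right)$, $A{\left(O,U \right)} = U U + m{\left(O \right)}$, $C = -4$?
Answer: $\sqrt{2087} \approx 45.684$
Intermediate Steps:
$m{\left(L \right)} = -4$
$A{\left(O,U \right)} = -4 + U^{2}$ ($A{\left(O,U \right)} = U U - 4 = U^{2} - 4 = -4 + U^{2}$)
$n{\left(S,P \right)} = 155$
$\sqrt{n{\left(-104,139 \right)} + A{\left(-214,44 \right)}} = \sqrt{155 - \left(4 - 44^{2}\right)} = \sqrt{155 + \left(-4 + 1936\right)} = \sqrt{155 + 1932} = \sqrt{2087}$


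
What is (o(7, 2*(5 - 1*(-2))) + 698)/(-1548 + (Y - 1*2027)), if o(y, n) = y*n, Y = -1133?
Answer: -199/1177 ≈ -0.16907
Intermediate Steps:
o(y, n) = n*y
(o(7, 2*(5 - 1*(-2))) + 698)/(-1548 + (Y - 1*2027)) = ((2*(5 - 1*(-2)))*7 + 698)/(-1548 + (-1133 - 1*2027)) = ((2*(5 + 2))*7 + 698)/(-1548 + (-1133 - 2027)) = ((2*7)*7 + 698)/(-1548 - 3160) = (14*7 + 698)/(-4708) = (98 + 698)*(-1/4708) = 796*(-1/4708) = -199/1177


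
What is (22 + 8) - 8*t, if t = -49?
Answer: 422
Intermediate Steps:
(22 + 8) - 8*t = (22 + 8) - 8*(-49) = 30 + 392 = 422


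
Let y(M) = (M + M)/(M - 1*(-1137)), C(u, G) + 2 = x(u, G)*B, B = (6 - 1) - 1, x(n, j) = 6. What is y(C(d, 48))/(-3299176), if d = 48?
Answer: -11/955936246 ≈ -1.1507e-8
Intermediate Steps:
B = 4 (B = 5 - 1 = 4)
C(u, G) = 22 (C(u, G) = -2 + 6*4 = -2 + 24 = 22)
y(M) = 2*M/(1137 + M) (y(M) = (2*M)/(M + 1137) = (2*M)/(1137 + M) = 2*M/(1137 + M))
y(C(d, 48))/(-3299176) = (2*22/(1137 + 22))/(-3299176) = (2*22/1159)*(-1/3299176) = (2*22*(1/1159))*(-1/3299176) = (44/1159)*(-1/3299176) = -11/955936246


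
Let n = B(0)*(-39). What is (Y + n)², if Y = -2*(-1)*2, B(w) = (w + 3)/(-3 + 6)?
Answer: 1225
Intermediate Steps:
B(w) = 1 + w/3 (B(w) = (3 + w)/3 = (3 + w)*(⅓) = 1 + w/3)
Y = 4 (Y = 2*2 = 4)
n = -39 (n = (1 + (⅓)*0)*(-39) = (1 + 0)*(-39) = 1*(-39) = -39)
(Y + n)² = (4 - 39)² = (-35)² = 1225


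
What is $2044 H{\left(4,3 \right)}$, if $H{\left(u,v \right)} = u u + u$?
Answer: $40880$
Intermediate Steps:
$H{\left(u,v \right)} = u + u^{2}$ ($H{\left(u,v \right)} = u^{2} + u = u + u^{2}$)
$2044 H{\left(4,3 \right)} = 2044 \cdot 4 \left(1 + 4\right) = 2044 \cdot 4 \cdot 5 = 2044 \cdot 20 = 40880$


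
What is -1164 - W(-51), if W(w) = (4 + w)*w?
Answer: -3561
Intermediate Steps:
W(w) = w*(4 + w)
-1164 - W(-51) = -1164 - (-51)*(4 - 51) = -1164 - (-51)*(-47) = -1164 - 1*2397 = -1164 - 2397 = -3561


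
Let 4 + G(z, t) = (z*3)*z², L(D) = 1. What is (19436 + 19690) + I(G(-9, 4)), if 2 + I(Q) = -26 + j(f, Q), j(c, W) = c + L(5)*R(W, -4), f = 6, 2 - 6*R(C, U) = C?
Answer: 78939/2 ≈ 39470.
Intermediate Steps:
R(C, U) = ⅓ - C/6
G(z, t) = -4 + 3*z³ (G(z, t) = -4 + (z*3)*z² = -4 + (3*z)*z² = -4 + 3*z³)
j(c, W) = ⅓ + c - W/6 (j(c, W) = c + 1*(⅓ - W/6) = c + (⅓ - W/6) = ⅓ + c - W/6)
I(Q) = -65/3 - Q/6 (I(Q) = -2 + (-26 + (⅓ + 6 - Q/6)) = -2 + (-26 + (19/3 - Q/6)) = -2 + (-59/3 - Q/6) = -65/3 - Q/6)
(19436 + 19690) + I(G(-9, 4)) = (19436 + 19690) + (-65/3 - (-4 + 3*(-9)³)/6) = 39126 + (-65/3 - (-4 + 3*(-729))/6) = 39126 + (-65/3 - (-4 - 2187)/6) = 39126 + (-65/3 - ⅙*(-2191)) = 39126 + (-65/3 + 2191/6) = 39126 + 687/2 = 78939/2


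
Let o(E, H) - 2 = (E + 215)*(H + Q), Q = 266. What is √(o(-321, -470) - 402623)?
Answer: 3*I*√42333 ≈ 617.25*I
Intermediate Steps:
o(E, H) = 2 + (215 + E)*(266 + H) (o(E, H) = 2 + (E + 215)*(H + 266) = 2 + (215 + E)*(266 + H))
√(o(-321, -470) - 402623) = √((57192 + 215*(-470) + 266*(-321) - 321*(-470)) - 402623) = √((57192 - 101050 - 85386 + 150870) - 402623) = √(21626 - 402623) = √(-380997) = 3*I*√42333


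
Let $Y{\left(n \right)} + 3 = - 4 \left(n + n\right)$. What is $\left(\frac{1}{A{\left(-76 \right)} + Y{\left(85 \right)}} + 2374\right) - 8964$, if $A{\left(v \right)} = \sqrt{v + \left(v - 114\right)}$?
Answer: $- \frac{3075916133}{466755} - \frac{i \sqrt{266}}{466755} \approx -6590.0 - 3.4942 \cdot 10^{-5} i$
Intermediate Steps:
$Y{\left(n \right)} = -3 - 8 n$ ($Y{\left(n \right)} = -3 - 4 \left(n + n\right) = -3 - 4 \cdot 2 n = -3 - 8 n$)
$A{\left(v \right)} = \sqrt{-114 + 2 v}$ ($A{\left(v \right)} = \sqrt{v + \left(-114 + v\right)} = \sqrt{-114 + 2 v}$)
$\left(\frac{1}{A{\left(-76 \right)} + Y{\left(85 \right)}} + 2374\right) - 8964 = \left(\frac{1}{\sqrt{-114 + 2 \left(-76\right)} - 683} + 2374\right) - 8964 = \left(\frac{1}{\sqrt{-114 - 152} - 683} + 2374\right) - 8964 = \left(\frac{1}{\sqrt{-266} - 683} + 2374\right) - 8964 = \left(\frac{1}{i \sqrt{266} - 683} + 2374\right) - 8964 = \left(\frac{1}{-683 + i \sqrt{266}} + 2374\right) - 8964 = \left(2374 + \frac{1}{-683 + i \sqrt{266}}\right) - 8964 = -6590 + \frac{1}{-683 + i \sqrt{266}}$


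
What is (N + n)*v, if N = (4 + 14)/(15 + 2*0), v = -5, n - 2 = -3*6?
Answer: 74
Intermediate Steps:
n = -16 (n = 2 - 3*6 = 2 - 18 = -16)
N = 6/5 (N = 18/(15 + 0) = 18/15 = 18*(1/15) = 6/5 ≈ 1.2000)
(N + n)*v = (6/5 - 16)*(-5) = -74/5*(-5) = 74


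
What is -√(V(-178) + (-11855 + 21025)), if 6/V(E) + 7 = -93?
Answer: -13*√5426/10 ≈ -95.760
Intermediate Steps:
V(E) = -3/50 (V(E) = 6/(-7 - 93) = 6/(-100) = 6*(-1/100) = -3/50)
-√(V(-178) + (-11855 + 21025)) = -√(-3/50 + (-11855 + 21025)) = -√(-3/50 + 9170) = -√(458497/50) = -13*√5426/10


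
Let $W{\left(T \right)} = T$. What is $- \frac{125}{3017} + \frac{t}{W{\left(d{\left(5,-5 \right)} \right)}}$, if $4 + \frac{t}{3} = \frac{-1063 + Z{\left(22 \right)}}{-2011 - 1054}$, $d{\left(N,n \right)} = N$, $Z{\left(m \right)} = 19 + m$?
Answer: $- \frac{103630763}{46235525} \approx -2.2414$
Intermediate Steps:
$t = - \frac{33714}{3065}$ ($t = -12 + 3 \frac{-1063 + \left(19 + 22\right)}{-2011 - 1054} = -12 + 3 \frac{-1063 + 41}{-3065} = -12 + 3 \left(\left(-1022\right) \left(- \frac{1}{3065}\right)\right) = -12 + 3 \cdot \frac{1022}{3065} = -12 + \frac{3066}{3065} = - \frac{33714}{3065} \approx -11.0$)
$- \frac{125}{3017} + \frac{t}{W{\left(d{\left(5,-5 \right)} \right)}} = - \frac{125}{3017} - \frac{33714}{3065 \cdot 5} = \left(-125\right) \frac{1}{3017} - \frac{33714}{15325} = - \frac{125}{3017} - \frac{33714}{15325} = - \frac{103630763}{46235525}$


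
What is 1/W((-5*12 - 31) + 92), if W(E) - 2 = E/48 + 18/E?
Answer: 48/961 ≈ 0.049948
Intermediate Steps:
W(E) = 2 + 18/E + E/48 (W(E) = 2 + (E/48 + 18/E) = 2 + (18/E + E/48) = 2 + 18/E + E/48)
1/W((-5*12 - 31) + 92) = 1/(2 + 18/((-5*12 - 31) + 92) + ((-5*12 - 31) + 92)/48) = 1/(2 + 18/((-60 - 31) + 92) + ((-60 - 31) + 92)/48) = 1/(2 + 18/(-91 + 92) + (-91 + 92)/48) = 1/(2 + 18/1 + (1/48)*1) = 1/(2 + 18*1 + 1/48) = 1/(2 + 18 + 1/48) = 1/(961/48) = 48/961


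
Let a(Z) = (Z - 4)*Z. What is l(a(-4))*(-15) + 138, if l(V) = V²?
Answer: -15222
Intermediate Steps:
a(Z) = Z*(-4 + Z) (a(Z) = (-4 + Z)*Z = Z*(-4 + Z))
l(a(-4))*(-15) + 138 = (-4*(-4 - 4))²*(-15) + 138 = (-4*(-8))²*(-15) + 138 = 32²*(-15) + 138 = 1024*(-15) + 138 = -15360 + 138 = -15222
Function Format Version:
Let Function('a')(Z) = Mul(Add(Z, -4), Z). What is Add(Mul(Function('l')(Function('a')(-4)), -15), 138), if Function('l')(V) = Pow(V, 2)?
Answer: -15222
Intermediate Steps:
Function('a')(Z) = Mul(Z, Add(-4, Z)) (Function('a')(Z) = Mul(Add(-4, Z), Z) = Mul(Z, Add(-4, Z)))
Add(Mul(Function('l')(Function('a')(-4)), -15), 138) = Add(Mul(Pow(Mul(-4, Add(-4, -4)), 2), -15), 138) = Add(Mul(Pow(Mul(-4, -8), 2), -15), 138) = Add(Mul(Pow(32, 2), -15), 138) = Add(Mul(1024, -15), 138) = Add(-15360, 138) = -15222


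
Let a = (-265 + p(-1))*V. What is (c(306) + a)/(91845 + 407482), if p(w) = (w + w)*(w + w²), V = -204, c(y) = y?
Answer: 54366/499327 ≈ 0.10888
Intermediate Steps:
p(w) = 2*w*(w + w²) (p(w) = (2*w)*(w + w²) = 2*w*(w + w²))
a = 54060 (a = (-265 + 2*(-1)²*(1 - 1))*(-204) = (-265 + 2*1*0)*(-204) = (-265 + 0)*(-204) = -265*(-204) = 54060)
(c(306) + a)/(91845 + 407482) = (306 + 54060)/(91845 + 407482) = 54366/499327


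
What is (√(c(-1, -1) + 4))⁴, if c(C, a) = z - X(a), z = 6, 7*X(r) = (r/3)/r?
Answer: 43681/441 ≈ 99.050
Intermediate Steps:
X(r) = 1/21 (X(r) = ((r/3)/r)/7 = (⅐)*(⅓) = 1/21)
c(C, a) = 125/21 (c(C, a) = 6 - 1*1/21 = 6 - 1/21 = 125/21)
(√(c(-1, -1) + 4))⁴ = (√(125/21 + 4))⁴ = (√(209/21))⁴ = (√4389/21)⁴ = 43681/441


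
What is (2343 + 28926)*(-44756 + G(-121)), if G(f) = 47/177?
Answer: -82568556595/59 ≈ -1.3995e+9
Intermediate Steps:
G(f) = 47/177 (G(f) = 47*(1/177) = 47/177)
(2343 + 28926)*(-44756 + G(-121)) = (2343 + 28926)*(-44756 + 47/177) = 31269*(-7921765/177) = -82568556595/59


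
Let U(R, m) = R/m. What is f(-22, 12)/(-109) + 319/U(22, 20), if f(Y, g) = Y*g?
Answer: 31874/109 ≈ 292.42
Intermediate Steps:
f(-22, 12)/(-109) + 319/U(22, 20) = -22*12/(-109) + 319/((22/20)) = -264*(-1/109) + 319/((22*(1/20))) = 264/109 + 319/(11/10) = 264/109 + 319*(10/11) = 264/109 + 290 = 31874/109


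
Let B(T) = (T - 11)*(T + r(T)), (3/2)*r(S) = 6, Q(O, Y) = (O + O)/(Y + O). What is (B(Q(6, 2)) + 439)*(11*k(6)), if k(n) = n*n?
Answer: 153153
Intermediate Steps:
Q(O, Y) = 2*O/(O + Y) (Q(O, Y) = (2*O)/(O + Y) = 2*O/(O + Y))
k(n) = n²
r(S) = 4 (r(S) = (⅔)*6 = 4)
B(T) = (-11 + T)*(4 + T) (B(T) = (T - 11)*(T + 4) = (-11 + T)*(4 + T))
(B(Q(6, 2)) + 439)*(11*k(6)) = ((-44 + (2*6/(6 + 2))² - 14*6/(6 + 2)) + 439)*(11*6²) = ((-44 + (2*6/8)² - 14*6/8) + 439)*(11*36) = ((-44 + (2*6*(⅛))² - 14*6/8) + 439)*396 = ((-44 + (3/2)² - 7*3/2) + 439)*396 = ((-44 + 9/4 - 21/2) + 439)*396 = (-209/4 + 439)*396 = (1547/4)*396 = 153153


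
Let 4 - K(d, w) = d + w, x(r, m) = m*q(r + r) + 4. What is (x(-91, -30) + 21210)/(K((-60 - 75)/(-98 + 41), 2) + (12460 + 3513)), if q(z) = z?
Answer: 253403/151740 ≈ 1.6700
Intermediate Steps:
x(r, m) = 4 + 2*m*r (x(r, m) = m*(r + r) + 4 = m*(2*r) + 4 = 2*m*r + 4 = 4 + 2*m*r)
K(d, w) = 4 - d - w (K(d, w) = 4 - (d + w) = 4 + (-d - w) = 4 - d - w)
(x(-91, -30) + 21210)/(K((-60 - 75)/(-98 + 41), 2) + (12460 + 3513)) = ((4 + 2*(-30)*(-91)) + 21210)/((4 - (-60 - 75)/(-98 + 41) - 1*2) + (12460 + 3513)) = ((4 + 5460) + 21210)/((4 - (-135)/(-57) - 2) + 15973) = (5464 + 21210)/((4 - (-135)*(-1)/57 - 2) + 15973) = 26674/((4 - 1*45/19 - 2) + 15973) = 26674/((4 - 45/19 - 2) + 15973) = 26674/(-7/19 + 15973) = 26674/(303480/19) = 26674*(19/303480) = 253403/151740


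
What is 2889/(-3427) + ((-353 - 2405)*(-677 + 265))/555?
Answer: 3892482997/1901985 ≈ 2046.5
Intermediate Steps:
2889/(-3427) + ((-353 - 2405)*(-677 + 265))/555 = 2889*(-1/3427) - 2758*(-412)*(1/555) = -2889/3427 + 1136296*(1/555) = -2889/3427 + 1136296/555 = 3892482997/1901985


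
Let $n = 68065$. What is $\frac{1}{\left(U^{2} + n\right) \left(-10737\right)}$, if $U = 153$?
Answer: $- \frac{1}{982156338} \approx -1.0182 \cdot 10^{-9}$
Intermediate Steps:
$\frac{1}{\left(U^{2} + n\right) \left(-10737\right)} = \frac{1}{\left(153^{2} + 68065\right) \left(-10737\right)} = \frac{1}{23409 + 68065} \left(- \frac{1}{10737}\right) = \frac{1}{91474} \left(- \frac{1}{10737}\right) = - \frac{1}{982156338}$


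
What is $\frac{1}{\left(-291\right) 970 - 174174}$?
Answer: $- \frac{1}{456444} \approx -2.1908 \cdot 10^{-6}$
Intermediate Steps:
$\frac{1}{\left(-291\right) 970 - 174174} = \frac{1}{-282270 - 174174} = \frac{1}{-456444} = - \frac{1}{456444}$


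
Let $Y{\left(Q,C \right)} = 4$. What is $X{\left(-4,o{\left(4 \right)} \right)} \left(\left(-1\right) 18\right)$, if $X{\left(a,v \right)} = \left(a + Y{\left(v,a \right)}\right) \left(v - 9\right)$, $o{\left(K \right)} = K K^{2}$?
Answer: $0$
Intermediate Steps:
$o{\left(K \right)} = K^{3}$
$X{\left(a,v \right)} = \left(-9 + v\right) \left(4 + a\right)$ ($X{\left(a,v \right)} = \left(a + 4\right) \left(v - 9\right) = \left(4 + a\right) \left(-9 + v\right) = \left(-9 + v\right) \left(4 + a\right)$)
$X{\left(-4,o{\left(4 \right)} \right)} \left(\left(-1\right) 18\right) = \left(-36 - -36 + 4 \cdot 4^{3} - 4 \cdot 4^{3}\right) \left(\left(-1\right) 18\right) = \left(-36 + 36 + 4 \cdot 64 - 256\right) \left(-18\right) = \left(-36 + 36 + 256 - 256\right) \left(-18\right) = 0 \left(-18\right) = 0$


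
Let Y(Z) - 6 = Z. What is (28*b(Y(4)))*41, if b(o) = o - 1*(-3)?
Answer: 14924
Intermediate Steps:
Y(Z) = 6 + Z
b(o) = 3 + o (b(o) = o + 3 = 3 + o)
(28*b(Y(4)))*41 = (28*(3 + (6 + 4)))*41 = (28*(3 + 10))*41 = (28*13)*41 = 364*41 = 14924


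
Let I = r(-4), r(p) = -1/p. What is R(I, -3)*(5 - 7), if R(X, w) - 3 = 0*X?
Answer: -6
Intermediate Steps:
I = 1/4 (I = -1/(-4) = -1*(-1/4) = 1/4 ≈ 0.25000)
R(X, w) = 3 (R(X, w) = 3 + 0*X = 3 + 0 = 3)
R(I, -3)*(5 - 7) = 3*(5 - 7) = 3*(-2) = -6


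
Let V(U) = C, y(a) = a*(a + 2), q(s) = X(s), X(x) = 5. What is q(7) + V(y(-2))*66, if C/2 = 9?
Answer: 1193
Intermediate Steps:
q(s) = 5
C = 18 (C = 2*9 = 18)
y(a) = a*(2 + a)
V(U) = 18
q(7) + V(y(-2))*66 = 5 + 18*66 = 5 + 1188 = 1193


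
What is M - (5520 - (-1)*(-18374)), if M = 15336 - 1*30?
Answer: 28160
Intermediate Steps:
M = 15306 (M = 15336 - 30 = 15306)
M - (5520 - (-1)*(-18374)) = 15306 - (5520 - (-1)*(-18374)) = 15306 - (5520 - 1*18374) = 15306 - (5520 - 18374) = 15306 - 1*(-12854) = 15306 + 12854 = 28160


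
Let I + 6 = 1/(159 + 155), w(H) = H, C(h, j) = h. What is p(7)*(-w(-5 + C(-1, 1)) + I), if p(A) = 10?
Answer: 5/157 ≈ 0.031847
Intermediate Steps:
I = -1883/314 (I = -6 + 1/(159 + 155) = -6 + 1/314 = -1883/314 ≈ -5.9968)
p(7)*(-w(-5 + C(-1, 1)) + I) = 10*(-(-5 - 1) - 1883/314) = 10*(-1*(-6) - 1883/314) = 10*(6 - 1883/314) = 10*(1/314) = 5/157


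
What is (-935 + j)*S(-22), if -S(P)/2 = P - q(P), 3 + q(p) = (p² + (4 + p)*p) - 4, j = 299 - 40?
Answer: -1210040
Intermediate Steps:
j = 259
q(p) = -7 + p² + p*(4 + p) (q(p) = -3 + ((p² + (4 + p)*p) - 4) = -3 + ((p² + p*(4 + p)) - 4) = -3 + (-4 + p² + p*(4 + p)) = -7 + p² + p*(4 + p))
S(P) = -14 + 4*P² + 6*P (S(P) = -2*(P - (-7 + 2*P² + 4*P)) = -2*(P + (7 - 4*P - 2*P²)) = -2*(7 - 3*P - 2*P²) = -14 + 4*P² + 6*P)
(-935 + j)*S(-22) = (-935 + 259)*(-14 + 4*(-22)² + 6*(-22)) = -676*(-14 + 4*484 - 132) = -676*(-14 + 1936 - 132) = -676*1790 = -1210040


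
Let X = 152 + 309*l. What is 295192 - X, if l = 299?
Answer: 202649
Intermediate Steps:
X = 92543 (X = 152 + 309*299 = 152 + 92391 = 92543)
295192 - X = 295192 - 1*92543 = 295192 - 92543 = 202649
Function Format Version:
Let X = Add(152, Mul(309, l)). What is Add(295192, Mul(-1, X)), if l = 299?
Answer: 202649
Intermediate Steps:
X = 92543 (X = Add(152, Mul(309, 299)) = Add(152, 92391) = 92543)
Add(295192, Mul(-1, X)) = Add(295192, Mul(-1, 92543)) = Add(295192, -92543) = 202649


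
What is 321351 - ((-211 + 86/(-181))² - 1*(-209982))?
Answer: 2183431080/32761 ≈ 66647.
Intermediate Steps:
321351 - ((-211 + 86/(-181))² - 1*(-209982)) = 321351 - ((-211 + 86*(-1/181))² + 209982) = 321351 - ((-211 - 86/181)² + 209982) = 321351 - ((-38277/181)² + 209982) = 321351 - (1465128729/32761 + 209982) = 321351 - 1*8344349031/32761 = 321351 - 8344349031/32761 = 2183431080/32761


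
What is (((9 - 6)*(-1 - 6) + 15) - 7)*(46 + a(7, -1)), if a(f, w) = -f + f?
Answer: -598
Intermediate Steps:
a(f, w) = 0
(((9 - 6)*(-1 - 6) + 15) - 7)*(46 + a(7, -1)) = (((9 - 6)*(-1 - 6) + 15) - 7)*(46 + 0) = ((3*(-7) + 15) - 7)*46 = ((-21 + 15) - 7)*46 = (-6 - 7)*46 = -13*46 = -598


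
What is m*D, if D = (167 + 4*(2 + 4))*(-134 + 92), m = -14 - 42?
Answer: 449232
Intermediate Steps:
m = -56
D = -8022 (D = (167 + 4*6)*(-42) = (167 + 24)*(-42) = 191*(-42) = -8022)
m*D = -56*(-8022) = 449232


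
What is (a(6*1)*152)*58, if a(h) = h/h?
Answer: 8816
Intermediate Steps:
a(h) = 1
(a(6*1)*152)*58 = (1*152)*58 = 152*58 = 8816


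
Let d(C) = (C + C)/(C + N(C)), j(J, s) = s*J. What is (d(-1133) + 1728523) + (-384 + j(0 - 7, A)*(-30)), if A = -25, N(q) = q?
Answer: 1722890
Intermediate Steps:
j(J, s) = J*s
d(C) = 1 (d(C) = (C + C)/(C + C) = (2*C)/((2*C)) = (2*C)*(1/(2*C)) = 1)
(d(-1133) + 1728523) + (-384 + j(0 - 7, A)*(-30)) = (1 + 1728523) + (-384 + ((0 - 7)*(-25))*(-30)) = 1728524 + (-384 - 7*(-25)*(-30)) = 1728524 + (-384 + 175*(-30)) = 1728524 + (-384 - 5250) = 1728524 - 5634 = 1722890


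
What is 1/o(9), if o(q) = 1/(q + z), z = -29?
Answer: -20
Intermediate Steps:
o(q) = 1/(-29 + q) (o(q) = 1/(q - 29) = 1/(-29 + q))
1/o(9) = 1/(1/(-29 + 9)) = 1/(1/(-20)) = 1/(-1/20) = -20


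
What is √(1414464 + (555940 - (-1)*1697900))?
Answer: 4*√229269 ≈ 1915.3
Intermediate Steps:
√(1414464 + (555940 - (-1)*1697900)) = √(1414464 + (555940 - 1*(-1697900))) = √(1414464 + (555940 + 1697900)) = √(1414464 + 2253840) = √3668304 = 4*√229269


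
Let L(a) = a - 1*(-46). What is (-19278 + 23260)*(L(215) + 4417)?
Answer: 18627796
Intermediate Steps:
L(a) = 46 + a (L(a) = a + 46 = 46 + a)
(-19278 + 23260)*(L(215) + 4417) = (-19278 + 23260)*((46 + 215) + 4417) = 3982*(261 + 4417) = 3982*4678 = 18627796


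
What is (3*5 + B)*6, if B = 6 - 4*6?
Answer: -18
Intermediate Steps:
B = -18 (B = 6 - 24 = -18)
(3*5 + B)*6 = (3*5 - 18)*6 = (15 - 18)*6 = -3*6 = -18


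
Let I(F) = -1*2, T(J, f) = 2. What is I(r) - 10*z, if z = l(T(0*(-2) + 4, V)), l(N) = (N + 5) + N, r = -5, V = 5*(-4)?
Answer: -92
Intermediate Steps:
V = -20
l(N) = 5 + 2*N (l(N) = (5 + N) + N = 5 + 2*N)
z = 9 (z = 5 + 2*2 = 5 + 4 = 9)
I(F) = -2
I(r) - 10*z = -2 - 10*9 = -2 - 90 = -92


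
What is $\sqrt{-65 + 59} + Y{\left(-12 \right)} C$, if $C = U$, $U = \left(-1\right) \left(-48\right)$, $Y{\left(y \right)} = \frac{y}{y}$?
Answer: $48 + i \sqrt{6} \approx 48.0 + 2.4495 i$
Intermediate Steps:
$Y{\left(y \right)} = 1$
$U = 48$
$C = 48$
$\sqrt{-65 + 59} + Y{\left(-12 \right)} C = \sqrt{-65 + 59} + 1 \cdot 48 = \sqrt{-6} + 48 = i \sqrt{6} + 48 = 48 + i \sqrt{6}$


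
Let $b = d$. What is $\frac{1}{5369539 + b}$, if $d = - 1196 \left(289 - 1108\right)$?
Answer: $\frac{1}{6349063} \approx 1.575 \cdot 10^{-7}$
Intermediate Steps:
$d = 979524$ ($d = \left(-1196\right) \left(-819\right) = 979524$)
$b = 979524$
$\frac{1}{5369539 + b} = \frac{1}{5369539 + 979524} = \frac{1}{6349063}$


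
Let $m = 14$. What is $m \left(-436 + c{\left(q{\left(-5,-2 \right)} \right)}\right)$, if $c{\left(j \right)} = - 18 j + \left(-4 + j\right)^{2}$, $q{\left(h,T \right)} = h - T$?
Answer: $-4662$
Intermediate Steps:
$c{\left(j \right)} = \left(-4 + j\right)^{2} - 18 j$
$m \left(-436 + c{\left(q{\left(-5,-2 \right)} \right)}\right) = 14 \left(-436 + \left(\left(-4 - 3\right)^{2} - 18 \left(-5 - -2\right)\right)\right) = 14 \left(-436 + \left(\left(-4 + \left(-5 + 2\right)\right)^{2} - 18 \left(-5 + 2\right)\right)\right) = 14 \left(-436 + \left(\left(-4 - 3\right)^{2} - -54\right)\right) = 14 \left(-436 + \left(\left(-7\right)^{2} + 54\right)\right) = 14 \left(-436 + \left(49 + 54\right)\right) = 14 \left(-436 + 103\right) = 14 \left(-333\right) = -4662$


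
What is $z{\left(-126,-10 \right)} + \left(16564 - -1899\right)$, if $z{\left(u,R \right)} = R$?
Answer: $18453$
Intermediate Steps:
$z{\left(-126,-10 \right)} + \left(16564 - -1899\right) = -10 + \left(16564 - -1899\right) = -10 + \left(16564 + 1899\right) = -10 + 18463 = 18453$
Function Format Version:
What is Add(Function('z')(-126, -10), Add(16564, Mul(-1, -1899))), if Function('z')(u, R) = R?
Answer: 18453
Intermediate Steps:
Add(Function('z')(-126, -10), Add(16564, Mul(-1, -1899))) = Add(-10, Add(16564, Mul(-1, -1899))) = Add(-10, Add(16564, 1899)) = Add(-10, 18463) = 18453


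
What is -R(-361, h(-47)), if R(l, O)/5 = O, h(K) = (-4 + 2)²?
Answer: -20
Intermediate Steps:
h(K) = 4 (h(K) = (-2)² = 4)
R(l, O) = 5*O
-R(-361, h(-47)) = -5*4 = -1*20 = -20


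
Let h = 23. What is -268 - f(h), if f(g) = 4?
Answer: -272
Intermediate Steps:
-268 - f(h) = -268 - 1*4 = -268 - 4 = -272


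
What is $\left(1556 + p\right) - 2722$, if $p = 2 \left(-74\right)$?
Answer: $-1314$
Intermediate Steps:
$p = -148$
$\left(1556 + p\right) - 2722 = \left(1556 - 148\right) - 2722 = 1408 - 2722 = -1314$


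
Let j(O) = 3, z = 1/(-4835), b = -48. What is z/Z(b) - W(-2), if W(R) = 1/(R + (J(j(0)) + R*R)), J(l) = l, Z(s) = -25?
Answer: -24174/120875 ≈ -0.19999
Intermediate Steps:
z = -1/4835 ≈ -0.00020683
W(R) = 1/(3 + R + R²) (W(R) = 1/(R + (3 + R*R)) = 1/(R + (3 + R²)) = 1/(3 + R + R²))
z/Z(b) - W(-2) = -1/4835/(-25) - 1/(3 - 2 + (-2)²) = -1/4835*(-1/25) - 1/(3 - 2 + 4) = 1/120875 - 1/5 = 1/120875 - 1*⅕ = 1/120875 - ⅕ = -24174/120875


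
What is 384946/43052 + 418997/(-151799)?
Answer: 20197879505/3267625274 ≈ 6.1812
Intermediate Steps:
384946/43052 + 418997/(-151799) = 384946*(1/43052) + 418997*(-1/151799) = 192473/21526 - 418997/151799 = 20197879505/3267625274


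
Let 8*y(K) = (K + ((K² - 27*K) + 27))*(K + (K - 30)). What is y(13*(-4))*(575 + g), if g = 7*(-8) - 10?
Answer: -139242549/4 ≈ -3.4811e+7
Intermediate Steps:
g = -66 (g = -56 - 10 = -66)
y(K) = (-30 + 2*K)*(27 + K² - 26*K)/8 (y(K) = ((K + ((K² - 27*K) + 27))*(K + (K - 30)))/8 = ((K + (27 + K² - 27*K))*(K + (-30 + K)))/8 = ((27 + K² - 26*K)*(-30 + 2*K))/8 = ((-30 + 2*K)*(27 + K² - 26*K))/8 = (-30 + 2*K)*(27 + K² - 26*K)/8)
y(13*(-4))*(575 + g) = (-405/4 - 41*(13*(-4))²/4 + (13*(-4))³/4 + 417*(13*(-4))/4)*(575 - 66) = (-405/4 - 41/4*(-52)² + (¼)*(-52)³ + (417/4)*(-52))*509 = (-405/4 - 41/4*2704 + (¼)*(-140608) - 5421)*509 = (-405/4 - 27716 - 35152 - 5421)*509 = -273561/4*509 = -139242549/4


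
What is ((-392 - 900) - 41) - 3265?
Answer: -4598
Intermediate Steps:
((-392 - 900) - 41) - 3265 = (-1292 - 41) - 3265 = -1333 - 3265 = -4598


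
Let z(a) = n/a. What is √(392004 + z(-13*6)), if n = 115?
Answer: √2384943366/78 ≈ 626.10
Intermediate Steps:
z(a) = 115/a
√(392004 + z(-13*6)) = √(392004 + 115/((-13*6))) = √(392004 + 115/(-78)) = √(392004 + 115*(-1/78)) = √(392004 - 115/78) = √(30576197/78) = √2384943366/78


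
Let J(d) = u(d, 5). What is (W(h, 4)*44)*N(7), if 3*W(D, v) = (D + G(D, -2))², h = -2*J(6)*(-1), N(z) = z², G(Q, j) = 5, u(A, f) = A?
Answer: 623084/3 ≈ 2.0769e+5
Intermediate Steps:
J(d) = d
h = 12 (h = -2*6*(-1) = -12*(-1) = 12)
W(D, v) = (5 + D)²/3 (W(D, v) = (D + 5)²/3 = (5 + D)²/3)
(W(h, 4)*44)*N(7) = (((5 + 12)²/3)*44)*7² = (((⅓)*17²)*44)*49 = (((⅓)*289)*44)*49 = ((289/3)*44)*49 = (12716/3)*49 = 623084/3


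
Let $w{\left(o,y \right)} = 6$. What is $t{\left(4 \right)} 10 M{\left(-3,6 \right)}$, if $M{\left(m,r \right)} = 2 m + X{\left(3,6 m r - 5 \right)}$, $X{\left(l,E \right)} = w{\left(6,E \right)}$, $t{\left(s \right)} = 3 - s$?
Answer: $0$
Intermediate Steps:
$X{\left(l,E \right)} = 6$
$M{\left(m,r \right)} = 6 + 2 m$ ($M{\left(m,r \right)} = 2 m + 6 = 6 + 2 m$)
$t{\left(4 \right)} 10 M{\left(-3,6 \right)} = \left(3 - 4\right) 10 \left(6 + 2 \left(-3\right)\right) = \left(3 - 4\right) 10 \left(6 - 6\right) = \left(-1\right) 10 \cdot 0 = \left(-10\right) 0 = 0$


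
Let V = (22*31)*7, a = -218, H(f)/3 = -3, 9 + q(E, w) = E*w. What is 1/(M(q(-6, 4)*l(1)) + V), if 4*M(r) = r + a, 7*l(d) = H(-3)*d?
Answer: 28/132443 ≈ 0.00021141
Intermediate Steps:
q(E, w) = -9 + E*w
H(f) = -9 (H(f) = 3*(-3) = -9)
l(d) = -9*d/7 (l(d) = (-9*d)/7 = -9*d/7)
M(r) = -109/2 + r/4 (M(r) = (r - 218)/4 = (-218 + r)/4 = -109/2 + r/4)
V = 4774 (V = 682*7 = 4774)
1/(M(q(-6, 4)*l(1)) + V) = 1/((-109/2 + ((-9 - 6*4)*(-9/7*1))/4) + 4774) = 1/((-109/2 + ((-9 - 24)*(-9/7))/4) + 4774) = 1/((-109/2 + (-33*(-9/7))/4) + 4774) = 1/((-109/2 + (1/4)*(297/7)) + 4774) = 1/((-109/2 + 297/28) + 4774) = 1/(-1229/28 + 4774) = 1/(132443/28) = 28/132443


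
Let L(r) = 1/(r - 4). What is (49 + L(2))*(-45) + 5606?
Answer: 6847/2 ≈ 3423.5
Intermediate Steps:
L(r) = 1/(-4 + r)
(49 + L(2))*(-45) + 5606 = (49 + 1/(-4 + 2))*(-45) + 5606 = (49 + 1/(-2))*(-45) + 5606 = (49 - ½)*(-45) + 5606 = (97/2)*(-45) + 5606 = -4365/2 + 5606 = 6847/2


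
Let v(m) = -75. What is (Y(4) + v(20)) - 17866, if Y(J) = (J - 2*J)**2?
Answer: -17925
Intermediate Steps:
Y(J) = J**2 (Y(J) = (-J)**2 = J**2)
(Y(4) + v(20)) - 17866 = (4**2 - 75) - 17866 = (16 - 75) - 17866 = -59 - 17866 = -17925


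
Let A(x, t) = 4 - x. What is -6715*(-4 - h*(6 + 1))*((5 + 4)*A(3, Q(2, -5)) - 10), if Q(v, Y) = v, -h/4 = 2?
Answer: 349180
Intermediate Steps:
h = -8 (h = -4*2 = -8)
-6715*(-4 - h*(6 + 1))*((5 + 4)*A(3, Q(2, -5)) - 10) = -6715*(-4 - (-8)*(6 + 1))*((5 + 4)*(4 - 1*3) - 10) = -6715*(-4 - (-8)*7)*(9*(4 - 3) - 10) = -6715*(-4 - 1*(-56))*(9*1 - 10) = -6715*(-4 + 56)*(9 - 10) = -349180*(-1) = -6715*(-52) = 349180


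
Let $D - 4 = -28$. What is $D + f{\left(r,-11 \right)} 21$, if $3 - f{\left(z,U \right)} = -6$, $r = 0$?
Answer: $165$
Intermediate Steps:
$f{\left(z,U \right)} = 9$ ($f{\left(z,U \right)} = 3 - -6 = 3 + 6 = 9$)
$D = -24$ ($D = 4 - 28 = -24$)
$D + f{\left(r,-11 \right)} 21 = -24 + 9 \cdot 21 = -24 + 189 = 165$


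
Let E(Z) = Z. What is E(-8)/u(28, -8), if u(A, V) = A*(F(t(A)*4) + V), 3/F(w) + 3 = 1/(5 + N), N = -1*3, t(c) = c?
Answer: 5/161 ≈ 0.031056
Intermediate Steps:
N = -3
F(w) = -6/5 (F(w) = 3/(-3 + 1/(5 - 3)) = 3/(-3 + 1/2) = 3/(-5/2) = 3*(-2/5) = -6/5)
u(A, V) = A*(-6/5 + V)
E(-8)/u(28, -8) = -8*5/(28*(-6 + 5*(-8))) = -8*5/(28*(-6 - 40)) = -8/((1/5)*28*(-46)) = -8/(-1288/5) = -8*(-5/1288) = 5/161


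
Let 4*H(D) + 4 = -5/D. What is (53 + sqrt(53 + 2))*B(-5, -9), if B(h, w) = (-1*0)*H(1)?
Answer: 0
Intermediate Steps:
H(D) = -1 - 5/(4*D) (H(D) = -1 + (-5/D)/4 = -1 - 5/(4*D))
B(h, w) = 0 (B(h, w) = (-1*0)*((-5/4 - 1*1)/1) = 0*(1*(-5/4 - 1)) = 0*(1*(-9/4)) = 0*(-9/4) = 0)
(53 + sqrt(53 + 2))*B(-5, -9) = (53 + sqrt(53 + 2))*0 = (53 + sqrt(55))*0 = 0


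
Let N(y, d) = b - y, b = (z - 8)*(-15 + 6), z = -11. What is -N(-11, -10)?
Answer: -182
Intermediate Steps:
b = 171 (b = (-11 - 8)*(-15 + 6) = -19*(-9) = 171)
N(y, d) = 171 - y
-N(-11, -10) = -(171 - 1*(-11)) = -(171 + 11) = -1*182 = -182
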